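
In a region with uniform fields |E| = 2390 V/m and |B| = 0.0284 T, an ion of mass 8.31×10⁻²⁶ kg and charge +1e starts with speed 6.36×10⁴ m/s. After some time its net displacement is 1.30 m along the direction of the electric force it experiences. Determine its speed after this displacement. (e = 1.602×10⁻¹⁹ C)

B does no work; ΔKE = |q|E d.
½mv_f² = ½mv₀² + |q|Ed = ½(8.31×10⁻²⁶)(6.36×10⁴)² + (1.602×10⁻¹⁹)(2390)(1.30) ≈ 1.681×10⁻¹⁶ J + 4.977×10⁻¹⁶ J ≈ 6.658×10⁻¹⁶ J.
v_f = √(2·6.658×10⁻¹⁶/8.31×10⁻²⁶) ≈ 1.27×10⁵ m/s.

v_f ≈ 1.27×10⁵ m/s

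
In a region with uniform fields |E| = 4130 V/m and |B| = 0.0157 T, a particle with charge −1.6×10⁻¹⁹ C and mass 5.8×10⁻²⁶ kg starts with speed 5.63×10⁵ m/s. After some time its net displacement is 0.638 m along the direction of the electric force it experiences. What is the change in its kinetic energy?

The magnetic force is always ⟂ v and does no work; only the electric force changes KE.
ΔKE = F_E · d = |q|E d = (1.6×10⁻¹⁹)(4130)(0.638) ≈ 4.22×10⁻¹⁶ J.

ΔKE ≈ 4.22×10⁻¹⁶ J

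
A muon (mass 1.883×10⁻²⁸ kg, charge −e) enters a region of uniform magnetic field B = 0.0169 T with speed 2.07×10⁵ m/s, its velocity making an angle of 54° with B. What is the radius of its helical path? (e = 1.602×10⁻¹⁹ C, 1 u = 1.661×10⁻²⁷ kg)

r ≈ 0.0116 m

v⊥ = v sinθ = 2.07×10⁵·sin54° ≈ 1.675×10⁵ m/s.
r = m v⊥/(|q|B) = (1.883×10⁻²⁸)(1.675×10⁵)/((1.602×10⁻¹⁹)(0.0169)) ≈ 0.0116 m.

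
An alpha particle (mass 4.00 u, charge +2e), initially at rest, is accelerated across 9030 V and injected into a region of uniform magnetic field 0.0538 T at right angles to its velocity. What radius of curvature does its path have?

r ≈ 0.360 m

Acceleration: |q|V = ½mv² ⇒ v = √(2|q|V/m) = √(2·3.204×10⁻¹⁹·9030/6.644×10⁻²⁷) ≈ 9.332×10⁵ m/s.
In the field: r = mv/(|q|B) = (6.644×10⁻²⁷)(9.332×10⁵)/((3.204×10⁻¹⁹)(0.0538)) ≈ 0.360 m.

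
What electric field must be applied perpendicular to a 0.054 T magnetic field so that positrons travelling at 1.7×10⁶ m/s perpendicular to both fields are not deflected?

E = 9.2×10⁴ V/m

For straight-line motion qE = qvB, so E = vB.
E = 1.7×10⁶ × 0.054 = 9.2×10⁴ V/m.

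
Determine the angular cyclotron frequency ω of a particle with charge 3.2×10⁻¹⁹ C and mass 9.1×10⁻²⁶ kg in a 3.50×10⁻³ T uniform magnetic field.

ω ≈ 1.23×10⁴ rad/s

ω = |q|B/m.
ω = (3.2×10⁻¹⁹)(3.50×10⁻³)/9.1×10⁻²⁶ ≈ 1.23×10⁴ rad/s.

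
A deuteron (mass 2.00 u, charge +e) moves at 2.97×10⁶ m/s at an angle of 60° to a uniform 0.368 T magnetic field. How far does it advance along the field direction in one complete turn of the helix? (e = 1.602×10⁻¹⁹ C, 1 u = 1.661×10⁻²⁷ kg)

v∥ = v cosθ = 2.97×10⁶·cos60° ≈ 1.485×10⁶ m/s.
T = 2πm/(|q|B) = 2π(3.322×10⁻²⁷)/((1.602×10⁻¹⁹)(0.368)) ≈ 3.541×10⁻⁷ s.
pitch = v∥ T = (1.485×10⁶)(3.541×10⁻⁷) ≈ 0.526 m.

p ≈ 0.526 m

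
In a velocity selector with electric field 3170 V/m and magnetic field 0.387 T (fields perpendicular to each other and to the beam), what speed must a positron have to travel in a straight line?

v = 8190 m/s

Straight-line motion ⇒ electric and magnetic forces cancel, so E = vB.
v = E/B = 3170/0.387 = 8190 m/s.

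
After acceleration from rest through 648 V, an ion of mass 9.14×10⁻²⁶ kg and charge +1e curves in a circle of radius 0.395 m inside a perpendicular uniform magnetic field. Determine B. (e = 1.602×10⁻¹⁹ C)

B ≈ 0.0688 T

v = √(2|q|V/m) = √(2·1.602×10⁻¹⁹·648/9.14×10⁻²⁶) ≈ 4.766×10⁴ m/s.
B = mv/(|q|r) = (9.14×10⁻²⁶)(4.766×10⁴)/((1.602×10⁻¹⁹)(0.395)) ≈ 0.0688 T.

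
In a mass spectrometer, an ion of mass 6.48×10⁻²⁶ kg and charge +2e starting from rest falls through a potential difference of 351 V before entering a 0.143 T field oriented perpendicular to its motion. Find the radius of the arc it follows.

r ≈ 0.0833 m

Acceleration: |q|V = ½mv² ⇒ v = √(2|q|V/m) = √(2·3.204×10⁻¹⁹·351/6.48×10⁻²⁶) ≈ 5.892×10⁴ m/s.
In the field: r = mv/(|q|B) = (6.48×10⁻²⁶)(5.892×10⁴)/((3.204×10⁻¹⁹)(0.143)) ≈ 0.0833 m.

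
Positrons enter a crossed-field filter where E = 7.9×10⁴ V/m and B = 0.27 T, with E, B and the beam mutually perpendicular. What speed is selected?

Zero net Lorentz force requires |qE| = |q v×B|, i.e. E = vB.
v = E/B = 7.9×10⁴/0.27 = 2.9×10⁵ m/s.

v = 2.9×10⁵ m/s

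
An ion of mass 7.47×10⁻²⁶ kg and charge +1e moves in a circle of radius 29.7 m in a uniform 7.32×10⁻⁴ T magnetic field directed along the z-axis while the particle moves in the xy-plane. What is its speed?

From |q|vB = mv²/r, v = |q|Br/m.
v = (1.602×10⁻¹⁹)(7.32×10⁻⁴)(29.7)/7.47×10⁻²⁶ ≈ 4.66×10⁴ m/s.

v ≈ 4.66×10⁴ m/s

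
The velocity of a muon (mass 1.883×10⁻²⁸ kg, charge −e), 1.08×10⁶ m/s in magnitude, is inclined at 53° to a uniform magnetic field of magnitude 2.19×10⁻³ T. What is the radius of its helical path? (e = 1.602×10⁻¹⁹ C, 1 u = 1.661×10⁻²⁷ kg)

r ≈ 0.463 m

v⊥ = v sinθ = 1.08×10⁶·sin53° ≈ 8.625×10⁵ m/s.
r = m v⊥/(|q|B) = (1.883×10⁻²⁸)(8.625×10⁵)/((1.602×10⁻¹⁹)(2.19×10⁻³)) ≈ 0.463 m.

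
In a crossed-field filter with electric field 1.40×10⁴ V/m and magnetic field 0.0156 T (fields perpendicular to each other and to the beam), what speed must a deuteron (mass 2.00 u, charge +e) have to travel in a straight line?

v = 8.97×10⁵ m/s

For undeflected motion the electric and magnetic forces balance: qE = qvB.
v = E/B = 1.40×10⁴/0.0156 = 8.97×10⁵ m/s.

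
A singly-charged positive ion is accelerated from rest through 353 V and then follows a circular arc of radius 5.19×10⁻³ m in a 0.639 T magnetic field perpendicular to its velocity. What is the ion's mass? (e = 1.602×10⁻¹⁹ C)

Combine |q|V = ½mv² and r = mv/(|q|B): eliminate v to get m = qB²r²/(2V).
m = (1.602×10⁻¹⁹)(0.639)²(5.19×10⁻³)²/(2·353) ≈ 2.50×10⁻²⁷ kg.

m ≈ 2.50×10⁻²⁷ kg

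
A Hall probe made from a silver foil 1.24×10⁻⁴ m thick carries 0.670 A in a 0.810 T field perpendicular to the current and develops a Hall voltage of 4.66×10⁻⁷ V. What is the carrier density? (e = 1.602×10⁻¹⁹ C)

n ≈ 5.86×10²⁸ m⁻³

From V_H = IB/(n e t), n = IB/(V_H e t).
n = (0.670)(0.810)/((4.66×10⁻⁷)(1.602×10⁻¹⁹)(1.24×10⁻⁴)) ≈ 5.86×10²⁸ m⁻³.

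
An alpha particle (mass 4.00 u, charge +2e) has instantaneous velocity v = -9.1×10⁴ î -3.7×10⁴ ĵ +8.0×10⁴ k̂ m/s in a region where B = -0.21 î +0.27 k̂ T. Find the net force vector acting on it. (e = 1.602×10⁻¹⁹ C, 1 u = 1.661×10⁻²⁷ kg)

F ≈ (-3.20×10⁻¹⁵, 2.49×10⁻¹⁵, -2.49×10⁻¹⁵) N

v×B = (-9990, 7770, -7770) N/C.
F = q v×B = (3.204×10⁻¹⁹ C)·(-9990, 7770, -7770) = (-3.20×10⁻¹⁵, 2.49×10⁻¹⁵, -2.49×10⁻¹⁵) N.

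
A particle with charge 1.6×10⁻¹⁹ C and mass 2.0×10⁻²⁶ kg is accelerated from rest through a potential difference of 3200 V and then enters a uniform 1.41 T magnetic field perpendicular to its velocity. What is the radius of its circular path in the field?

Acceleration: |q|V = ½mv² ⇒ v = √(2|q|V/m) = √(2·1.6×10⁻¹⁹·3200/2.0×10⁻²⁶) ≈ 2.263×10⁵ m/s.
In the field: r = mv/(|q|B) = (2.0×10⁻²⁶)(2.263×10⁵)/((1.6×10⁻¹⁹)(1.41)) ≈ 0.0201 m.

r ≈ 0.0201 m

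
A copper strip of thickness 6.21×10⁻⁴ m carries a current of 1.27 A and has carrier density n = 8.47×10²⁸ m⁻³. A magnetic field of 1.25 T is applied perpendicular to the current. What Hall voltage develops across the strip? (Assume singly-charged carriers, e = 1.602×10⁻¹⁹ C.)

V_H = IB/(n e t).
V_H = (1.27)(1.25)/((8.47×10²⁸)(1.602×10⁻¹⁹)(6.21×10⁻⁴)) ≈ 1.88×10⁻⁷ V.

V_H ≈ 1.88×10⁻⁷ V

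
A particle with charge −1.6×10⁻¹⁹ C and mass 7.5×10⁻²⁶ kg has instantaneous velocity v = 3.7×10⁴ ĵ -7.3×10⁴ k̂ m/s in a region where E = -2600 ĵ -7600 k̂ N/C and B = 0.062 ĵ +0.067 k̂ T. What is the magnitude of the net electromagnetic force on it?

|F| ≈ 1.71×10⁻¹⁵ N

v×B = (7000, 0, 0) N/C.
E + v×B = (7000, -2600, -7600) N/C.
F = q(E + v×B) = (−1.6×10⁻¹⁹ C)·(7000, -2600, -7600) = (-1.12×10⁻¹⁵, 4.16×10⁻¹⁶, 1.22×10⁻¹⁵) N.
|F| = 1.71×10⁻¹⁵ N.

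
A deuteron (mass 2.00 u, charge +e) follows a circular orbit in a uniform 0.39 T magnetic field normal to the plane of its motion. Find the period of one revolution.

The cyclotron period depends only on m, q, B: T = 2πm/(|q|B).
T = 2π(3.322×10⁻²⁷)/((1.602×10⁻¹⁹)(0.39)) ≈ 3.3×10⁻⁷ s.

T ≈ 3.3×10⁻⁷ s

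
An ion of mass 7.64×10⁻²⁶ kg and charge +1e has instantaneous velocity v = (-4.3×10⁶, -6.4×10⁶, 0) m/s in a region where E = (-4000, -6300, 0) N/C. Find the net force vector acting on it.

Only an electric field acts, so F = qE = (1.602×10⁻¹⁹ C)·(-4000, -6300, 0) = (-6.41×10⁻¹⁶, -1.01×10⁻¹⁵, 0) N.

F ≈ (-6.41×10⁻¹⁶, -1.01×10⁻¹⁵, 0) N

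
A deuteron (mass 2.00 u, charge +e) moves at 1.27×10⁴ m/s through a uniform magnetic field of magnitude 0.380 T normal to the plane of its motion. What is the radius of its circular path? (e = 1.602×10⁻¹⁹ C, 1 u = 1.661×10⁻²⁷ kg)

r ≈ 6.93×10⁻⁴ m

The magnetic force provides the centripetal force: |q|vB = mv²/r.
r = mv/(|q|B) = (3.322×10⁻²⁷)(1.27×10⁴)/((1.602×10⁻¹⁹)(0.380)) ≈ 6.93×10⁻⁴ m.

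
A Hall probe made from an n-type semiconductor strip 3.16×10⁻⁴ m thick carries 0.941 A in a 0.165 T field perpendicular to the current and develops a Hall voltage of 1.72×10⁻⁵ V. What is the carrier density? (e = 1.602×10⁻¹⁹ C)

From V_H = IB/(n e t), n = IB/(V_H e t).
n = (0.941)(0.165)/((1.72×10⁻⁵)(1.602×10⁻¹⁹)(3.16×10⁻⁴)) ≈ 1.78×10²⁶ m⁻³.

n ≈ 1.78×10²⁶ m⁻³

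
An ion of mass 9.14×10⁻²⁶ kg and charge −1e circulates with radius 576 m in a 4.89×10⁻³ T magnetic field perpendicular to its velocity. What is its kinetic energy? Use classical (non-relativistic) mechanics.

KE ≈ 1.11×10⁻¹² J

v = |q|Br/m, then KE = ½mv² = (qBr)²/(2m).
v = (1.602×10⁻¹⁹)(4.89×10⁻³)(576)/9.14×10⁻²⁶ ≈ 4.937×10⁶ m/s.
KE = ½(9.14×10⁻²⁶)(4.937×10⁶)² ≈ 1.11×10⁻¹² J.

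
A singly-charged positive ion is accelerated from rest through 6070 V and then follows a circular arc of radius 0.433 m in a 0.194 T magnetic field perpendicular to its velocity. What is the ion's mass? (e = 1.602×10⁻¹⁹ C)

Combine |q|V = ½mv² and r = mv/(|q|B): eliminate v to get m = qB²r²/(2V).
m = (1.602×10⁻¹⁹)(0.194)²(0.433)²/(2·6070) ≈ 9.31×10⁻²⁶ kg.

m ≈ 9.31×10⁻²⁶ kg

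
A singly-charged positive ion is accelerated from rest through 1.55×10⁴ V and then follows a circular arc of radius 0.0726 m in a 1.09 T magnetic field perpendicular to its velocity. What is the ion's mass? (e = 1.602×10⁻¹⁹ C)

Combine |q|V = ½mv² and r = mv/(|q|B): eliminate v to get m = qB²r²/(2V).
m = (1.602×10⁻¹⁹)(1.09)²(0.0726)²/(2·1.55×10⁴) ≈ 3.24×10⁻²⁶ kg.

m ≈ 3.24×10⁻²⁶ kg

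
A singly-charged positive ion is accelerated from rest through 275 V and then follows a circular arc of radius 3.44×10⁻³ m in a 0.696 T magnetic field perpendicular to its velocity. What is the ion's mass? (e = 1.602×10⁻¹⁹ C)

m ≈ 1.67×10⁻²⁷ kg

Combine |q|V = ½mv² and r = mv/(|q|B): eliminate v to get m = qB²r²/(2V).
m = (1.602×10⁻¹⁹)(0.696)²(3.44×10⁻³)²/(2·275) ≈ 1.67×10⁻²⁷ kg.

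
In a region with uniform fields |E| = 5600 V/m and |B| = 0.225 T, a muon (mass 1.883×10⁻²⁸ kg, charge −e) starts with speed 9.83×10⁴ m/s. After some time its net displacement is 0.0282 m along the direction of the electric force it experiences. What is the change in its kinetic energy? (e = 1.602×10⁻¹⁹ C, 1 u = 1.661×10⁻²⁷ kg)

The magnetic force is always ⟂ v and does no work; only the electric force changes KE.
ΔKE = F_E · d = |q|E d = (1.602×10⁻¹⁹)(5600)(0.0282) ≈ 2.53×10⁻¹⁷ J.

ΔKE ≈ 2.53×10⁻¹⁷ J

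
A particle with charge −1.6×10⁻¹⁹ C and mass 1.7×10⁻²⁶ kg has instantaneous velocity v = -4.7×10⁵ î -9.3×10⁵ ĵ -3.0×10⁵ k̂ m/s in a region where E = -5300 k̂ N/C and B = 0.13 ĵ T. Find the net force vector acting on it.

v×B = (3.90×10⁴, 0, -6.11×10⁴) N/C.
E + v×B = (3.90×10⁴, 0, -6.64×10⁴) N/C.
F = q(E + v×B) = (−1.6×10⁻¹⁹ C)·(3.90×10⁴, 0, -6.64×10⁴) = (-6.24×10⁻¹⁵, 0, 1.06×10⁻¹⁴) N.

F ≈ (-6.24×10⁻¹⁵, 0, 1.06×10⁻¹⁴) N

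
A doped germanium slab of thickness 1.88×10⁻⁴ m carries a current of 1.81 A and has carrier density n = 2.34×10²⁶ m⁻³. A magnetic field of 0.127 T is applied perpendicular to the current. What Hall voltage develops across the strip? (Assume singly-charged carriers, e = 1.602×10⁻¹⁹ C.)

V_H = IB/(n e t).
V_H = (1.81)(0.127)/((2.34×10²⁶)(1.602×10⁻¹⁹)(1.88×10⁻⁴)) ≈ 3.26×10⁻⁵ V.

V_H ≈ 3.26×10⁻⁵ V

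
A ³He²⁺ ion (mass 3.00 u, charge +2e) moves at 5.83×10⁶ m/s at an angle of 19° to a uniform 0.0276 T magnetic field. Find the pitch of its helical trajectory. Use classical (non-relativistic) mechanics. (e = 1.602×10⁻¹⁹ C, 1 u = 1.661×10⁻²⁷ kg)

p ≈ 19.5 m

v∥ = v cosθ = 5.83×10⁶·cos19° ≈ 5.512×10⁶ m/s.
T = 2πm/(|q|B) = 2π(4.983×10⁻²⁷)/((3.204×10⁻¹⁹)(0.0276)) ≈ 3.541×10⁻⁶ s.
pitch = v∥ T = (5.512×10⁶)(3.541×10⁻⁶) ≈ 19.5 m.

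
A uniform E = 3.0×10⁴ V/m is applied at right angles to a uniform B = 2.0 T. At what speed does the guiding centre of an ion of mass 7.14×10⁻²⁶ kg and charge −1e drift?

v_d ≈ 1.5×10⁴ m/s

In crossed fields the guiding centre drifts at v_d = |E×B|/B² = E/B, independent of charge and mass.
v_d = 3.0×10⁴/2.0 = 1.5×10⁴ m/s.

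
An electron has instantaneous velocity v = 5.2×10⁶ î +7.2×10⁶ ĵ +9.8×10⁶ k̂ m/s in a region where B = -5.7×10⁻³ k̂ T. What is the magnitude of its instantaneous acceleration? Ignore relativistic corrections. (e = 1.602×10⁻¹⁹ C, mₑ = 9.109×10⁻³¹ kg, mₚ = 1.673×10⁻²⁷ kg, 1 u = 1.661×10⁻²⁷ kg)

v×B = (-4.10×10⁴, 2.96×10⁴, 0) N/C.
F = q v×B = (−1.602×10⁻¹⁹ C)·(-4.10×10⁴, 2.96×10⁴, 0) = (6.57×10⁻¹⁵, -4.75×10⁻¹⁵, 0) N.
|a| = |F|/m = 8.110×10⁻¹⁵/9.109×10⁻³¹ ≈ 8.90×10¹⁵ m/s².

|a| ≈ 8.90×10¹⁵ m/s²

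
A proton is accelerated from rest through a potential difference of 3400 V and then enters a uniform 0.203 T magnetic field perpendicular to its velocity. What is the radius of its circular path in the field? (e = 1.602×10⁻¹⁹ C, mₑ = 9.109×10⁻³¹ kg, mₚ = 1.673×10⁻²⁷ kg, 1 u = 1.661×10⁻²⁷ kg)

Acceleration: |q|V = ½mv² ⇒ v = √(2|q|V/m) = √(2·1.602×10⁻¹⁹·3400/1.673×10⁻²⁷) ≈ 8.069×10⁵ m/s.
In the field: r = mv/(|q|B) = (1.673×10⁻²⁷)(8.069×10⁵)/((1.602×10⁻¹⁹)(0.203)) ≈ 0.0415 m.

r ≈ 0.0415 m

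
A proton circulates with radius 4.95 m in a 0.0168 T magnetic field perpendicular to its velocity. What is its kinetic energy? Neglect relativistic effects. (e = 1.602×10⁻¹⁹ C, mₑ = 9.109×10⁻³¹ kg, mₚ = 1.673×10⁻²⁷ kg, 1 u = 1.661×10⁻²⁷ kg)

KE ≈ 3.31×10⁵ eV

v = |q|Br/m, then KE = ½mv² = (qBr)²/(2m).
v = (1.602×10⁻¹⁹)(0.0168)(4.95)/1.673×10⁻²⁷ ≈ 7.963×10⁶ m/s.
KE = ½(1.673×10⁻²⁷)(7.963×10⁶)² ≈ 5.30×10⁻¹⁴ J = 3.31×10⁵ eV.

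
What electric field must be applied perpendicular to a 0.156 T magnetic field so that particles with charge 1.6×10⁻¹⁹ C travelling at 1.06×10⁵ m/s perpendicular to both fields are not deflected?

E = 1.65×10⁴ V/m

For straight-line motion qE = qvB, so E = vB.
E = 1.06×10⁵ × 0.156 = 1.65×10⁴ V/m.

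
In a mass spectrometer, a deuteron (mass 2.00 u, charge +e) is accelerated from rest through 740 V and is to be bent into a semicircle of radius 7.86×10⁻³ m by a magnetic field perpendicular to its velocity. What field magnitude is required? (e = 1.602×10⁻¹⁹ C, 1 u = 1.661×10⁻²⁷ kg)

B ≈ 0.705 T

v = √(2|q|V/m) = √(2·1.602×10⁻¹⁹·740/3.322×10⁻²⁷) ≈ 2.672×10⁵ m/s.
B = mv/(|q|r) = (3.322×10⁻²⁷)(2.672×10⁵)/((1.602×10⁻¹⁹)(7.86×10⁻³)) ≈ 0.705 T.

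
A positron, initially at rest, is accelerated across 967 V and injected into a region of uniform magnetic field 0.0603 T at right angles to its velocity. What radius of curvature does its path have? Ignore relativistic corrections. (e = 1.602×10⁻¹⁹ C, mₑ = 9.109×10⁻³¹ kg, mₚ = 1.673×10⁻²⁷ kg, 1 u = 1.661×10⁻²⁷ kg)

Acceleration: |q|V = ½mv² ⇒ v = √(2|q|V/m) = √(2·1.602×10⁻¹⁹·967/9.109×10⁻³¹) ≈ 1.844×10⁷ m/s.
In the field: r = mv/(|q|B) = (9.109×10⁻³¹)(1.844×10⁷)/((1.602×10⁻¹⁹)(0.0603)) ≈ 1.74×10⁻³ m.

r ≈ 1.74×10⁻³ m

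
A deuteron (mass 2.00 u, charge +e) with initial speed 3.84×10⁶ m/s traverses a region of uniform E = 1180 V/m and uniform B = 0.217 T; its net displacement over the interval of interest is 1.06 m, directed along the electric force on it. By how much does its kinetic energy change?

The magnetic force is always ⟂ v and does no work; only the electric force changes KE.
ΔKE = F_E · d = |q|E d = (1.602×10⁻¹⁹)(1180)(1.06) ≈ 2.00×10⁻¹⁶ J.

ΔKE ≈ 2.00×10⁻¹⁶ J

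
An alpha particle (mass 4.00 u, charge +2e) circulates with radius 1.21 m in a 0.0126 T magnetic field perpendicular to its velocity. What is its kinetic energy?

KE ≈ 1.12×10⁴ eV

v = |q|Br/m, then KE = ½mv² = (qBr)²/(2m).
v = (3.204×10⁻¹⁹)(0.0126)(1.21)/6.644×10⁻²⁷ ≈ 7.352×10⁵ m/s.
KE = ½(6.644×10⁻²⁷)(7.352×10⁵)² ≈ 1.80×10⁻¹⁵ J = 1.12×10⁴ eV.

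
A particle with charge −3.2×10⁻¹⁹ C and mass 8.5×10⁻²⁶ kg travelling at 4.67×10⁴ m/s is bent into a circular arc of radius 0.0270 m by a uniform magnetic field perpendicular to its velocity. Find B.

B ≈ 0.459 T

From |q|vB = mv²/r, B = mv/(|q|r).
B = (8.5×10⁻²⁶)(4.67×10⁴)/((3.2×10⁻¹⁹)(0.0270)) ≈ 0.459 T.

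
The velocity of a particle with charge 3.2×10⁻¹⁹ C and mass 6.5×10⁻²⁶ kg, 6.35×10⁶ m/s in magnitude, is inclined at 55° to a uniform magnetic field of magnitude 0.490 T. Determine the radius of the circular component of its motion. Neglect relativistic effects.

v⊥ = v sinθ = 6.35×10⁶·sin55° ≈ 5.202×10⁶ m/s.
r = m v⊥/(|q|B) = (6.5×10⁻²⁶)(5.202×10⁶)/((3.2×10⁻¹⁹)(0.490)) ≈ 2.16 m.

r ≈ 2.16 m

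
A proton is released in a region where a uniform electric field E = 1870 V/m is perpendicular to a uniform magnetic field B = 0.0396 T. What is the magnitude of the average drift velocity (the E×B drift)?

v_d ≈ 4.72×10⁴ m/s

The E×B drift speed is v_d = E/B.
v_d = 1870/0.0396 = 4.72×10⁴ m/s.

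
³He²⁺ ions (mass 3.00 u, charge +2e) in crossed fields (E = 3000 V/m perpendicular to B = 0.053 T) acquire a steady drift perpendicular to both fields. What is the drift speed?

v_d ≈ 5.7×10⁴ m/s

The E×B drift speed is v_d = E/B.
v_d = 3000/0.053 = 5.7×10⁴ m/s.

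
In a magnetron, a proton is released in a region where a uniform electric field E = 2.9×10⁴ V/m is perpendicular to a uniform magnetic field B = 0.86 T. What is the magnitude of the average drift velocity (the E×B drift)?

v_d ≈ 3.4×10⁴ m/s

In crossed fields the guiding centre drifts at v_d = |E×B|/B² = E/B, independent of charge and mass.
v_d = 2.9×10⁴/0.86 = 3.4×10⁴ m/s.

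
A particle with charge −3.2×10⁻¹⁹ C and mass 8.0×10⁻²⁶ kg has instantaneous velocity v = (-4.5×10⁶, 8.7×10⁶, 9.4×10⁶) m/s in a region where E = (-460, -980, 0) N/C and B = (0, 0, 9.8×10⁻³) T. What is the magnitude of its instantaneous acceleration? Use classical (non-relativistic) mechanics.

v×B = (8.53×10⁴, 4.41×10⁴, 0) N/C.
E + v×B = (8.48×10⁴, 4.31×10⁴, 0) N/C.
F = q(E + v×B) = (−3.2×10⁻¹⁹ C)·(8.48×10⁴, 4.31×10⁴, 0) = (-2.71×10⁻¹⁴, -1.38×10⁻¹⁴, 0) N.
|a| = |F|/m = 3.044×10⁻¹⁴/8.0×10⁻²⁶ ≈ 3.81×10¹¹ m/s².

|a| ≈ 3.81×10¹¹ m/s²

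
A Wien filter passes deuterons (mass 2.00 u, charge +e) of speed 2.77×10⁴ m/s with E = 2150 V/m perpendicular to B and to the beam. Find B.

B = 0.0776 T

Balance of forces in the selector: qE = qvB ⇒ B = E/v.
B = 2150/2.77×10⁴ = 0.0776 T.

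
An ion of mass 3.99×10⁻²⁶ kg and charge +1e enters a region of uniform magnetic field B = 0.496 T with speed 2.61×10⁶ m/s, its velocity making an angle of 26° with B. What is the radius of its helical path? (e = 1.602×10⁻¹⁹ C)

r ≈ 0.575 m

v⊥ = v sinθ = 2.61×10⁶·sin26° ≈ 1.144×10⁶ m/s.
r = m v⊥/(|q|B) = (3.99×10⁻²⁶)(1.144×10⁶)/((1.602×10⁻¹⁹)(0.496)) ≈ 0.575 m.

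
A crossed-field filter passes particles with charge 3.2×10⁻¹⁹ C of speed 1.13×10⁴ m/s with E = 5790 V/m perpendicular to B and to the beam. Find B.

B = 0.512 T

Balance of forces in the selector: qE = qvB ⇒ B = E/v.
B = 5790/1.13×10⁴ = 0.512 T.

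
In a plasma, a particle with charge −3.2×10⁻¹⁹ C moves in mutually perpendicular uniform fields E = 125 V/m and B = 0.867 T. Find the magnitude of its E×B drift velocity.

The E×B drift speed is v_d = E/B.
v_d = 125/0.867 = 144 m/s.

v_d ≈ 144 m/s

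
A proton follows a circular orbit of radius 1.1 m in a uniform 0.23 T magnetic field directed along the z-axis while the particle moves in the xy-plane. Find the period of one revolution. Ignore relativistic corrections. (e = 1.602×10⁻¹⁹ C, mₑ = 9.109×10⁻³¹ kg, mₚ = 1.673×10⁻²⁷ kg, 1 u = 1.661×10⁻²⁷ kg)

T ≈ 2.9×10⁻⁷ s

The cyclotron period depends only on m, q, B: T = 2πm/(|q|B).
T = 2π(1.673×10⁻²⁷)/((1.602×10⁻¹⁹)(0.23)) ≈ 2.9×10⁻⁷ s.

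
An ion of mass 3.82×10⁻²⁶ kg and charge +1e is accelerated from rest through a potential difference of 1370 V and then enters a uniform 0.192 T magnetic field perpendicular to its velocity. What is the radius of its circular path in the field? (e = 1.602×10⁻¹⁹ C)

Acceleration: |q|V = ½mv² ⇒ v = √(2|q|V/m) = √(2·1.602×10⁻¹⁹·1370/3.82×10⁻²⁶) ≈ 1.072×10⁵ m/s.
In the field: r = mv/(|q|B) = (3.82×10⁻²⁶)(1.072×10⁵)/((1.602×10⁻¹⁹)(0.192)) ≈ 0.133 m.

r ≈ 0.133 m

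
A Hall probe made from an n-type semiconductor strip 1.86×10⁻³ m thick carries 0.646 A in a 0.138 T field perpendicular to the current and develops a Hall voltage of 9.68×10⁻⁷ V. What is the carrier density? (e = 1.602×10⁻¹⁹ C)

From V_H = IB/(n e t), n = IB/(V_H e t).
n = (0.646)(0.138)/((9.68×10⁻⁷)(1.602×10⁻¹⁹)(1.86×10⁻³)) ≈ 3.09×10²⁶ m⁻³.

n ≈ 3.09×10²⁶ m⁻³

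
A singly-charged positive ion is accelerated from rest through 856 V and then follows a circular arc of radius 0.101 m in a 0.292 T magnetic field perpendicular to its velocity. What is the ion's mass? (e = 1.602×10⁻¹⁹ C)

Combine |q|V = ½mv² and r = mv/(|q|B): eliminate v to get m = qB²r²/(2V).
m = (1.602×10⁻¹⁹)(0.292)²(0.101)²/(2·856) ≈ 8.14×10⁻²⁶ kg.

m ≈ 8.14×10⁻²⁶ kg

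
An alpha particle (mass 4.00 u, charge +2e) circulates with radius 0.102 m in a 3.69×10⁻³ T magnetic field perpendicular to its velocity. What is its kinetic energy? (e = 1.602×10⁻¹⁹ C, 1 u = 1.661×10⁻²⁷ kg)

KE ≈ 1.09×10⁻¹⁸ J

v = |q|Br/m, then KE = ½mv² = (qBr)²/(2m).
v = (3.204×10⁻¹⁹)(3.69×10⁻³)(0.102)/6.644×10⁻²⁷ ≈ 1.815×10⁴ m/s.
KE = ½(6.644×10⁻²⁷)(1.815×10⁴)² ≈ 1.09×10⁻¹⁸ J.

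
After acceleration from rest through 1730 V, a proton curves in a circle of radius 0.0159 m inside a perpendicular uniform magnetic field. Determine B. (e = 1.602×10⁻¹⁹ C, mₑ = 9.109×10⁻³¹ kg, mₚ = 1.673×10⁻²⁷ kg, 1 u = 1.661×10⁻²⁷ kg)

v = √(2|q|V/m) = √(2·1.602×10⁻¹⁹·1730/1.673×10⁻²⁷) ≈ 5.756×10⁵ m/s.
B = mv/(|q|r) = (1.673×10⁻²⁷)(5.756×10⁵)/((1.602×10⁻¹⁹)(0.0159)) ≈ 0.378 T.

B ≈ 0.378 T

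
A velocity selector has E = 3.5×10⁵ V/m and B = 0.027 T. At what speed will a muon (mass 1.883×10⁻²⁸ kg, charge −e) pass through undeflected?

v = 1.3×10⁷ m/s

Zero net Lorentz force requires |qE| = |q v×B|, i.e. E = vB.
v = E/B = 3.5×10⁵/0.027 = 1.3×10⁷ m/s.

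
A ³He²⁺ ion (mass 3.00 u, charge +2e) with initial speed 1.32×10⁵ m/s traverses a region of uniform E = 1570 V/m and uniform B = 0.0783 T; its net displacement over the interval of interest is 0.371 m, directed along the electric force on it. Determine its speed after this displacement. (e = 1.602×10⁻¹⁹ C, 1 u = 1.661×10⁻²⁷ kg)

v_f ≈ 3.04×10⁵ m/s

B does no work; ΔKE = |q|E d.
½mv_f² = ½mv₀² + |q|Ed = ½(4.983×10⁻²⁷)(1.32×10⁵)² + (3.204×10⁻¹⁹)(1570)(0.371) ≈ 4.341×10⁻¹⁷ J + 1.866×10⁻¹⁶ J ≈ 2.300×10⁻¹⁶ J.
v_f = √(2·2.300×10⁻¹⁶/4.983×10⁻²⁷) ≈ 3.04×10⁵ m/s.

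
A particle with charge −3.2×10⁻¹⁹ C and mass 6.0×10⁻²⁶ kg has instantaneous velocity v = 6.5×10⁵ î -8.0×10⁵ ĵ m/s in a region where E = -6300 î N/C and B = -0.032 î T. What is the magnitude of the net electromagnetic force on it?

v×B = (0, 0, -2.56×10⁴) N/C.
E + v×B = (-6300, 0, -2.56×10⁴) N/C.
F = q(E + v×B) = (−3.2×10⁻¹⁹ C)·(-6300, 0, -2.56×10⁴) = (2.02×10⁻¹⁵, 0, 8.19×10⁻¹⁵) N.
|F| = 8.44×10⁻¹⁵ N.

|F| ≈ 8.44×10⁻¹⁵ N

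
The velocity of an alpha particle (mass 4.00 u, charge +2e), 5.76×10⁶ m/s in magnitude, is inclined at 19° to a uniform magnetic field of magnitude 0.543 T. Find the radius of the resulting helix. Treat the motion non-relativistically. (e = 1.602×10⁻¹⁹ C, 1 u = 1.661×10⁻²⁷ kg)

v⊥ = v sinθ = 5.76×10⁶·sin19° ≈ 1.875×10⁶ m/s.
r = m v⊥/(|q|B) = (6.644×10⁻²⁷)(1.875×10⁶)/((3.204×10⁻¹⁹)(0.543)) ≈ 0.0716 m.

r ≈ 0.0716 m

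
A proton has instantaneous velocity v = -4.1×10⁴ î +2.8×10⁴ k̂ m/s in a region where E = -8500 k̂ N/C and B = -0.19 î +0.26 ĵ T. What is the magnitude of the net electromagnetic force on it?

|F| ≈ 3.39×10⁻¹⁵ N

v×B = (-7280, -5320, -1.07×10⁴) N/C.
E + v×B = (-7280, -5320, -1.92×10⁴) N/C.
F = q(E + v×B) = (1.602×10⁻¹⁹ C)·(-7280, -5320, -1.92×10⁴) = (-1.17×10⁻¹⁵, -8.52×10⁻¹⁶, -3.07×10⁻¹⁵) N.
|F| = 3.39×10⁻¹⁵ N.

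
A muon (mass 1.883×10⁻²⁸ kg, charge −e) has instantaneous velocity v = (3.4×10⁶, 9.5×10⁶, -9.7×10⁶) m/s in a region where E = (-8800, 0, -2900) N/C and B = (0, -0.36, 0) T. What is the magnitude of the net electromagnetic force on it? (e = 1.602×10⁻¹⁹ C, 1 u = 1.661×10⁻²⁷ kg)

v×B = (-3.49×10⁶, 0, -1.22×10⁶) N/C.
E + v×B = (-3.50×10⁶, 0, -1.23×10⁶) N/C.
F = q(E + v×B) = (−1.602×10⁻¹⁹ C)·(-3.50×10⁶, 0, -1.23×10⁶) = (5.61×10⁻¹³, 0, 1.97×10⁻¹³) N.
|F| = 5.94×10⁻¹³ N.

|F| ≈ 5.94×10⁻¹³ N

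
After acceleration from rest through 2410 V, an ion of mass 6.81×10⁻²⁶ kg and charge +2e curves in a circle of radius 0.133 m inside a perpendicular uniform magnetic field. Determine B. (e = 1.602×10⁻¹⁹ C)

B ≈ 0.241 T

v = √(2|q|V/m) = √(2·3.204×10⁻¹⁹·2410/6.81×10⁻²⁶) ≈ 1.506×10⁵ m/s.
B = mv/(|q|r) = (6.81×10⁻²⁶)(1.506×10⁵)/((3.204×10⁻¹⁹)(0.133)) ≈ 0.241 T.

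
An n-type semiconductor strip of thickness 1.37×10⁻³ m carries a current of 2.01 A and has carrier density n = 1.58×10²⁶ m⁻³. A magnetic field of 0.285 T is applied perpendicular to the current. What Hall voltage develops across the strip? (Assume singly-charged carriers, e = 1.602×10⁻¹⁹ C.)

V_H = IB/(n e t).
V_H = (2.01)(0.285)/((1.58×10²⁶)(1.602×10⁻¹⁹)(1.37×10⁻³)) ≈ 1.65×10⁻⁵ V.

V_H ≈ 1.65×10⁻⁵ V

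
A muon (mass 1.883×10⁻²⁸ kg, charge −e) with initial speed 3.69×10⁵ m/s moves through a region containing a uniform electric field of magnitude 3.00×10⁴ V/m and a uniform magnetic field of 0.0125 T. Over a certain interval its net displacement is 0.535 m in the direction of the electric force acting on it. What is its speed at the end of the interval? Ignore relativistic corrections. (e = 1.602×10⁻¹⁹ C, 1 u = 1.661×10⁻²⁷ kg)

v_f ≈ 5.24×10⁶ m/s

B does no work; ΔKE = |q|E d.
½mv_f² = ½mv₀² + |q|Ed = ½(1.883×10⁻²⁸)(3.69×10⁵)² + (1.602×10⁻¹⁹)(3.00×10⁴)(0.535) ≈ 1.282×10⁻¹⁷ J + 2.571×10⁻¹⁵ J ≈ 2.584×10⁻¹⁵ J.
v_f = √(2·2.584×10⁻¹⁵/1.883×10⁻²⁸) ≈ 5.24×10⁶ m/s.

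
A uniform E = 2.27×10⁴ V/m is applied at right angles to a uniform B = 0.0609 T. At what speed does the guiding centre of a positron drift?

The E×B drift speed is v_d = E/B.
v_d = 2.27×10⁴/0.0609 = 3.73×10⁵ m/s.

v_d ≈ 3.73×10⁵ m/s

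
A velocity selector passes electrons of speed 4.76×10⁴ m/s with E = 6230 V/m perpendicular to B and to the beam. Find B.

Balance of forces in the selector: qE = qvB ⇒ B = E/v.
B = 6230/4.76×10⁴ = 0.131 T.

B = 0.131 T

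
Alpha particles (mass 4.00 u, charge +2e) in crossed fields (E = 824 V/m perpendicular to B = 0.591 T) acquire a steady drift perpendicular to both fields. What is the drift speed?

v_d ≈ 1390 m/s

In crossed fields the guiding centre drifts at v_d = |E×B|/B² = E/B, independent of charge and mass.
v_d = 824/0.591 = 1390 m/s.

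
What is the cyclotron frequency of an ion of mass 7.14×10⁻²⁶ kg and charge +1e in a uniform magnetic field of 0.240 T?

f ≈ 8.57×10⁴ Hz

f = |q|B/(2πm).
f = (1.602×10⁻¹⁹)(0.240)/(2π·7.14×10⁻²⁶) ≈ 8.57×10⁴ Hz.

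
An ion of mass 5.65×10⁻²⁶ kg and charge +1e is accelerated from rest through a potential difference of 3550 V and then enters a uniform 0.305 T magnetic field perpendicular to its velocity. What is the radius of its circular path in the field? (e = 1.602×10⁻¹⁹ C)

Acceleration: |q|V = ½mv² ⇒ v = √(2|q|V/m) = √(2·1.602×10⁻¹⁹·3550/5.65×10⁻²⁶) ≈ 1.419×10⁵ m/s.
In the field: r = mv/(|q|B) = (5.65×10⁻²⁶)(1.419×10⁵)/((1.602×10⁻¹⁹)(0.305)) ≈ 0.164 m.

r ≈ 0.164 m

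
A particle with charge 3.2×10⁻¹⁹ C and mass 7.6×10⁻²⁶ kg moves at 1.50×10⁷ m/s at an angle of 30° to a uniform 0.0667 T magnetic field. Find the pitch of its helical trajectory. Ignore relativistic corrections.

p ≈ 291 m

v∥ = v cosθ = 1.50×10⁷·cos30° ≈ 1.299×10⁷ m/s.
T = 2πm/(|q|B) = 2π(7.6×10⁻²⁶)/((3.2×10⁻¹⁹)(0.0667)) ≈ 2.237×10⁻⁵ s.
pitch = v∥ T = (1.299×10⁷)(2.237×10⁻⁵) ≈ 291 m.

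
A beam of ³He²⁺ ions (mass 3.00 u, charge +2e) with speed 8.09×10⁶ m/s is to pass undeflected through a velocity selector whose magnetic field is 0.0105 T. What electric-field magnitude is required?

E = 8.49×10⁴ V/m

For straight-line motion qE = qvB, so E = vB.
E = 8.09×10⁶ × 0.0105 = 8.49×10⁴ V/m.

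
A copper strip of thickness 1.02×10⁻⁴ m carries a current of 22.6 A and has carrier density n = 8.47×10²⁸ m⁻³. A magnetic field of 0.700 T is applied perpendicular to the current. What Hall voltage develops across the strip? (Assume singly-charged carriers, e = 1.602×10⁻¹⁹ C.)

V_H = IB/(n e t).
V_H = (22.6)(0.700)/((8.47×10²⁸)(1.602×10⁻¹⁹)(1.02×10⁻⁴)) ≈ 1.14×10⁻⁵ V.

V_H ≈ 1.14×10⁻⁵ V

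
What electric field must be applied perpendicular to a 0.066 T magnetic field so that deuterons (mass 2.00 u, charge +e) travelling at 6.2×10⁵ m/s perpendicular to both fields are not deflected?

For straight-line motion qE = qvB, so E = vB.
E = 6.2×10⁵ × 0.066 = 4.1×10⁴ V/m.

E = 4.1×10⁴ V/m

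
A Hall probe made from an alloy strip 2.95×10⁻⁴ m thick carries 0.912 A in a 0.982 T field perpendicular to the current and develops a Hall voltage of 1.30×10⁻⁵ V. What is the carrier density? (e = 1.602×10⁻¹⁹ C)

n ≈ 1.46×10²⁷ m⁻³

From V_H = IB/(n e t), n = IB/(V_H e t).
n = (0.912)(0.982)/((1.30×10⁻⁵)(1.602×10⁻¹⁹)(2.95×10⁻⁴)) ≈ 1.46×10²⁷ m⁻³.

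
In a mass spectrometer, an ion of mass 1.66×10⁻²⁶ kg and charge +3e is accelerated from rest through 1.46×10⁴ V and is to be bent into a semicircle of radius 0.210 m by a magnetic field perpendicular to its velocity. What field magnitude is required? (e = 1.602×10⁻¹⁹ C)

B ≈ 0.151 T

v = √(2|q|V/m) = √(2·4.806×10⁻¹⁹·1.46×10⁴/1.66×10⁻²⁶) ≈ 9.195×10⁵ m/s.
B = mv/(|q|r) = (1.66×10⁻²⁶)(9.195×10⁵)/((4.806×10⁻¹⁹)(0.210)) ≈ 0.151 T.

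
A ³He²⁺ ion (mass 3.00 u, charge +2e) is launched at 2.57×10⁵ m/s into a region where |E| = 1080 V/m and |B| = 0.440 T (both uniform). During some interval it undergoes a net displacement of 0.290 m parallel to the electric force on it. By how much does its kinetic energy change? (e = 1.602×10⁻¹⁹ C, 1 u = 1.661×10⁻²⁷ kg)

The magnetic force is always ⟂ v and does no work; only the electric force changes KE.
ΔKE = F_E · d = |q|E d = (3.204×10⁻¹⁹)(1080)(0.290) ≈ 1.00×10⁻¹⁶ J.

ΔKE ≈ 1.00×10⁻¹⁶ J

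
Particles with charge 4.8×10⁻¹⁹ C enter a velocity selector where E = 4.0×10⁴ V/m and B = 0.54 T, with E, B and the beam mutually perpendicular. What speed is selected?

Zero net Lorentz force requires |qE| = |q v×B|, i.e. E = vB.
v = E/B = 4.0×10⁴/0.54 = 7.4×10⁴ m/s.
The result is independent of the particle's charge and mass.

v = 7.4×10⁴ m/s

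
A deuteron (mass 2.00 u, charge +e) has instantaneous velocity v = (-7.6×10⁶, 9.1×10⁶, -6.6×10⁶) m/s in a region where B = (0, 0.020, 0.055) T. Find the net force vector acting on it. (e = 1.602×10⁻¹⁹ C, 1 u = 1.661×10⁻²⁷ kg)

F ≈ (1.01×10⁻¹³, 6.70×10⁻¹⁴, -2.44×10⁻¹⁴) N

v×B = (6.32×10⁵, 4.18×10⁵, -1.52×10⁵) N/C.
F = q v×B = (1.602×10⁻¹⁹ C)·(6.32×10⁵, 4.18×10⁵, -1.52×10⁵) = (1.01×10⁻¹³, 6.70×10⁻¹⁴, -2.44×10⁻¹⁴) N.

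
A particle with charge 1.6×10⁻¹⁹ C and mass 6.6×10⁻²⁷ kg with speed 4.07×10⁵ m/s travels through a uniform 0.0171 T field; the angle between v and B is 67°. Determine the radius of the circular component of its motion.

r ≈ 0.904 m

v⊥ = v sinθ = 4.07×10⁵·sin67° ≈ 3.746×10⁵ m/s.
r = m v⊥/(|q|B) = (6.6×10⁻²⁷)(3.746×10⁵)/((1.6×10⁻¹⁹)(0.0171)) ≈ 0.904 m.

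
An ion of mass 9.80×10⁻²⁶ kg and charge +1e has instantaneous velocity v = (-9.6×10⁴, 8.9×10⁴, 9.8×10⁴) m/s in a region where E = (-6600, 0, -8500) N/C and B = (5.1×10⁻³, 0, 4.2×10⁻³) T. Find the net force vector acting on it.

v×B = (374, 903, -454) N/C.
E + v×B = (-6230, 903, -8950) N/C.
F = q(E + v×B) = (1.602×10⁻¹⁹ C)·(-6230, 903, -8950) = (-9.97×10⁻¹⁶, 1.45×10⁻¹⁶, -1.43×10⁻¹⁵) N.

F ≈ (-9.97×10⁻¹⁶, 1.45×10⁻¹⁶, -1.43×10⁻¹⁵) N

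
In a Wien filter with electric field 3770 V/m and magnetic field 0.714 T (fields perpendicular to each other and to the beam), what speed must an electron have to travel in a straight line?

For undeflected motion the electric and magnetic forces balance: qE = qvB.
v = E/B = 3770/0.714 = 5280 m/s.

v = 5280 m/s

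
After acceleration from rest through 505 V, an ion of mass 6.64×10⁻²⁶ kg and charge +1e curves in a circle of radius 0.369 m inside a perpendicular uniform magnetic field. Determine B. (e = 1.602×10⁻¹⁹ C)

v = √(2|q|V/m) = √(2·1.602×10⁻¹⁹·505/6.64×10⁻²⁶) ≈ 4.936×10⁴ m/s.
B = mv/(|q|r) = (6.64×10⁻²⁶)(4.936×10⁴)/((1.602×10⁻¹⁹)(0.369)) ≈ 0.0554 T.

B ≈ 0.0554 T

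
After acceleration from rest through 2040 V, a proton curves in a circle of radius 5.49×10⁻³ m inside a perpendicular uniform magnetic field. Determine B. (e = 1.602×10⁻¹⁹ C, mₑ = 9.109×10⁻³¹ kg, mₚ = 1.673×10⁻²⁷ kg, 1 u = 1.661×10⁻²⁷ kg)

B ≈ 1.19 T

v = √(2|q|V/m) = √(2·1.602×10⁻¹⁹·2040/1.673×10⁻²⁷) ≈ 6.250×10⁵ m/s.
B = mv/(|q|r) = (1.673×10⁻²⁷)(6.250×10⁵)/((1.602×10⁻¹⁹)(5.49×10⁻³)) ≈ 1.19 T.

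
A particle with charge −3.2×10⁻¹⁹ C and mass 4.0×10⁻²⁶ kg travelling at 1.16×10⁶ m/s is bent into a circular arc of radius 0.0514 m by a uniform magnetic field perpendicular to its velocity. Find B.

B ≈ 2.82 T

From |q|vB = mv²/r, B = mv/(|q|r).
B = (4.0×10⁻²⁶)(1.16×10⁶)/((3.2×10⁻¹⁹)(0.0514)) ≈ 2.82 T.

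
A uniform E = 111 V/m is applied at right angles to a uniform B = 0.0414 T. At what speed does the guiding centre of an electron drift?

v_d ≈ 2680 m/s

In crossed fields the guiding centre drifts at v_d = |E×B|/B² = E/B, independent of charge and mass.
v_d = 111/0.0414 = 2680 m/s.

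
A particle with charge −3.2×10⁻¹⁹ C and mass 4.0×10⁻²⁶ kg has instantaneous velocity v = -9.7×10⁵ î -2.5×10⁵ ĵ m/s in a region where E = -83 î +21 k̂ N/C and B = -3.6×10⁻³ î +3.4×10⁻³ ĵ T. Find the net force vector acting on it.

v×B = (0, 0, -4200) N/C.
E + v×B = (-83.0, 0, -4180) N/C.
F = q(E + v×B) = (−3.2×10⁻¹⁹ C)·(-83.0, 0, -4180) = (2.66×10⁻¹⁷, 0, 1.34×10⁻¹⁵) N.

F ≈ (2.66×10⁻¹⁷, 0, 1.34×10⁻¹⁵) N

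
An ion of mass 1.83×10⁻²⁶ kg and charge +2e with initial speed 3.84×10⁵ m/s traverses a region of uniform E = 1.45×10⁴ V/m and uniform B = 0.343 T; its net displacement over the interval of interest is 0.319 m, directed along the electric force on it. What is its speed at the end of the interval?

B does no work; ΔKE = |q|E d.
½mv_f² = ½mv₀² + |q|Ed = ½(1.83×10⁻²⁶)(3.84×10⁵)² + (3.204×10⁻¹⁹)(1.45×10⁴)(0.319) ≈ 1.349×10⁻¹⁵ J + 1.482×10⁻¹⁵ J ≈ 2.831×10⁻¹⁵ J.
v_f = √(2·2.831×10⁻¹⁵/1.83×10⁻²⁶) ≈ 5.56×10⁵ m/s.

v_f ≈ 5.56×10⁵ m/s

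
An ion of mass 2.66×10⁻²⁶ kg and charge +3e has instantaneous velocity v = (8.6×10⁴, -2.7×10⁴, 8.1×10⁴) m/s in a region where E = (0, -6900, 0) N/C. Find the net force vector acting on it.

Only an electric field acts, so F = qE = (4.806×10⁻¹⁹ C)·(0, -6900, 0) = (0, -3.32×10⁻¹⁵, 0) N.

F ≈ (0, -3.32×10⁻¹⁵, 0) N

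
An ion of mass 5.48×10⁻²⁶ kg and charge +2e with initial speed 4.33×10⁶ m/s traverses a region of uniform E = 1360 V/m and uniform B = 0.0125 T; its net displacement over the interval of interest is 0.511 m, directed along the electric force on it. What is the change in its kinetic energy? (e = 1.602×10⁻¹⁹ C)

The magnetic force is always ⟂ v and does no work; only the electric force changes KE.
ΔKE = F_E · d = |q|E d = (3.204×10⁻¹⁹)(1360)(0.511) ≈ 2.23×10⁻¹⁶ J.

ΔKE ≈ 2.23×10⁻¹⁶ J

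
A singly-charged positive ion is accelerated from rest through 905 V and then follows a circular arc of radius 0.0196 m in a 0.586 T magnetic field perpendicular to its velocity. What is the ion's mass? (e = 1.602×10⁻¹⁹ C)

m ≈ 1.17×10⁻²⁶ kg

Combine |q|V = ½mv² and r = mv/(|q|B): eliminate v to get m = qB²r²/(2V).
m = (1.602×10⁻¹⁹)(0.586)²(0.0196)²/(2·905) ≈ 1.17×10⁻²⁶ kg.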